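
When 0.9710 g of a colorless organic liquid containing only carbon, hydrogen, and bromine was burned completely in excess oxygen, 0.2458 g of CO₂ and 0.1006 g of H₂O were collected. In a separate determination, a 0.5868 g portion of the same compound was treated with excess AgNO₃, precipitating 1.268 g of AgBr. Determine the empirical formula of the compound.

CH2Br2

mol C = 0.2458 g CO₂ ÷ 44.009 g/mol = 0.0055852 mol
mol H = 2 × 0.1006 g H₂O ÷ 18.015 g/mol = 0.011168 mol
From the AgBr data: mol Br per gram of compound = (1.268 ÷ 187.772) ÷ 0.5868 = 0.011508 mol/g, so in the 0.9710 g combustion sample mol Br = 0.011174 mol
Divide by the smallest (0.0055852 mol): C 1.000, H 2.000, Br 2.001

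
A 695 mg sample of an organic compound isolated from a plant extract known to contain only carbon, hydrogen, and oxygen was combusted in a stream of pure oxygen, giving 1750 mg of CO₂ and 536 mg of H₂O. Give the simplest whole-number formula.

C4H6O

mol C = 1.75 g CO₂ ÷ 44.009 g/mol = 0.03976 mol
mol H = 2 × 0.536 g H₂O ÷ 18.015 g/mol = 0.05951 mol
mass O = 0.695 − (0.4776 + 0.05998) = 0.1574 g → mol O = 0.1574 ÷ 15.999 = 0.009838 mol
Divide by the smallest (0.009838 mol): C 4.042, H 6.048, O 1.000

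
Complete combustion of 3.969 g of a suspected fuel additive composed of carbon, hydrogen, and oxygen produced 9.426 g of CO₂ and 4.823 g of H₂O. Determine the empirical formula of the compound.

C4H10O

mol C = 9.426 g CO₂ ÷ 44.009 g/mol = 0.21418 mol
mol H = 2 × 4.823 g H₂O ÷ 18.015 g/mol = 0.53544 mol
mass O = 3.969 − (2.5726 + 0.53973) = 0.85672 g → mol O = 0.85672 ÷ 15.999 = 0.053548 mol
Divide by the smallest (0.053548 mol): C 4.000, H 9.999, O 1.000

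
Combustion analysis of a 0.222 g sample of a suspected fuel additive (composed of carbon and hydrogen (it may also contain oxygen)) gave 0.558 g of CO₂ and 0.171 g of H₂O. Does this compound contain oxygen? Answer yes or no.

yes

mol C = 0.558 g CO₂ ÷ 44.009 g/mol = 0.01268 mol
mol H = 2 × 0.171 g H₂O ÷ 18.015 g/mol = 0.01898 mol
C and H account for only 0.1714 g of the 0.222 g sample; the remaining 0.05057 g must be oxygen.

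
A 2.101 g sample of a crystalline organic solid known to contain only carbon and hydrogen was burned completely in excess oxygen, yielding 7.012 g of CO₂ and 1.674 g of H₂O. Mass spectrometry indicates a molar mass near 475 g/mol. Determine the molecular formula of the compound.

mol C = 7.012 g CO₂ ÷ 44.009 g/mol = 0.15933 mol
mol H = 2 × 1.674 g H₂O ÷ 18.015 g/mol = 0.18585 mol
Divide by the smallest (0.15933 mol): C 1.000, H 1.166
Multiplying each by 6 gives whole numbers: C 6.00, H 7.00
Empirical formula: C6H7
Empirical-formula mass = 79.12 g/mol; 475 ÷ 79.12 ≈ 6, so the molecular formula is C36H42.

C36H42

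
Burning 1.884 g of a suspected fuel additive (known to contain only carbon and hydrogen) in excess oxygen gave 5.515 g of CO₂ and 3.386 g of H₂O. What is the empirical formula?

CH3

mol C = 5.515 g CO₂ ÷ 44.009 g/mol = 0.12532 mol
mol H = 2 × 3.386 g H₂O ÷ 18.015 g/mol = 0.37591 mol
Divide by the smallest (0.12532 mol): C 1.000, H 3.000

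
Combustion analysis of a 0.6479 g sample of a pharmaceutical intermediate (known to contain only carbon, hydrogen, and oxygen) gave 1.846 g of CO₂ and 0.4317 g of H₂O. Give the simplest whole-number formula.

mol C = 1.846 g CO₂ ÷ 44.009 g/mol = 0.041946 mol
mol H = 2 × 0.4317 g H₂O ÷ 18.015 g/mol = 0.047927 mol
mass O = 0.6479 − (0.50381 + 0.048310) = 0.095777 g → mol O = 0.095777 ÷ 15.999 = 0.0059864 mol
Divide by the smallest (0.0059864 mol): C 7.007, H 8.006, O 1.000

C7H8O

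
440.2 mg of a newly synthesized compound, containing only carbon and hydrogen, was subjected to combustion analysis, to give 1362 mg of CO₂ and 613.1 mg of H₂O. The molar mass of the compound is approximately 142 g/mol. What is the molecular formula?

mol C = 1.362 g CO₂ ÷ 44.009 g/mol = 0.030948 mol
mol H = 2 × 0.6131 g H₂O ÷ 18.015 g/mol = 0.068066 mol
Divide by the smallest (0.030948 mol): C 1.000, H 2.199
Multiplying each by 5 gives whole numbers: C 5.00, H 11.00
Empirical formula: C5H11
Empirical-formula mass = 71.14 g/mol; 142 ÷ 71.14 ≈ 2, so the molecular formula is C10H22.

C10H22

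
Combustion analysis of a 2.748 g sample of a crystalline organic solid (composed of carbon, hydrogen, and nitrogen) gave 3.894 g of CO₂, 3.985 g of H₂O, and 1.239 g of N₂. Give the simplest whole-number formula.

mol C = 3.894 g CO₂ ÷ 44.009 g/mol = 0.088482 mol
mol H = 2 × 3.985 g H₂O ÷ 18.015 g/mol = 0.44241 mol
mol N = 2 × 1.239 g N₂ ÷ 28.014 g/mol = 0.088456 mol
Divide by the smallest (0.088456 mol): C 1.000, H 5.001, N 1.000

CH5N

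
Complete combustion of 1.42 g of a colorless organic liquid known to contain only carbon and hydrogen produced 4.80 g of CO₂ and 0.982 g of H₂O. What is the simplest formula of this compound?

mol C = 4.80 g CO₂ ÷ 44.009 g/mol = 0.1091 mol
mol H = 2 × 0.982 g H₂O ÷ 18.015 g/mol = 0.1090 mol
Divide by the smallest (0.1090 mol): C 1.000, H 1.000

CH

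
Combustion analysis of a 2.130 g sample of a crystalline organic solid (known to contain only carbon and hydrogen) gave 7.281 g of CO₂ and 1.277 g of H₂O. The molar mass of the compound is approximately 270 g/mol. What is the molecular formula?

mol C = 7.281 g CO₂ ÷ 44.009 g/mol = 0.16544 mol
mol H = 2 × 1.277 g H₂O ÷ 18.015 g/mol = 0.14177 mol
Divide by the smallest (0.14177 mol): C 1.167, H 1.000
Multiplying each by 6 gives whole numbers: C 7.00, H 6.00
Empirical formula: C7H6
Empirical-formula mass = 90.12 g/mol; 270 ÷ 90.12 ≈ 3, so the molecular formula is C21H18.

C21H18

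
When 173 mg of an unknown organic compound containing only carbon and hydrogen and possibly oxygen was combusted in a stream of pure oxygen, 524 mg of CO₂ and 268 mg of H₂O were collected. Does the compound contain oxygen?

mol C = 0.524 g CO₂ ÷ 44.009 g/mol = 0.01191 mol
mol H = 2 × 0.268 g H₂O ÷ 18.015 g/mol = 0.02975 mol
C and H together account for 0.1730 g — essentially the entire 0.173 g sample — so the compound contains no oxygen.

no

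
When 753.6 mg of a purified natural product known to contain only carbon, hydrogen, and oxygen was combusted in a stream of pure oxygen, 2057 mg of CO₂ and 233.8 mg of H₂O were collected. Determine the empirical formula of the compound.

C9H5O2

mol C = 2.057 g CO₂ ÷ 44.009 g/mol = 0.046740 mol
mol H = 2 × 0.2338 g H₂O ÷ 18.015 g/mol = 0.025956 mol
mass O = 0.7536 − (0.56140 + 0.026164) = 0.16604 g → mol O = 0.16604 ÷ 15.999 = 0.010378 mol
Divide by the smallest (0.010378 mol): C 4.504, H 2.501, O 1.000
Multiplying each by 2 gives whole numbers: C 9.01, H 5.00, O 2.00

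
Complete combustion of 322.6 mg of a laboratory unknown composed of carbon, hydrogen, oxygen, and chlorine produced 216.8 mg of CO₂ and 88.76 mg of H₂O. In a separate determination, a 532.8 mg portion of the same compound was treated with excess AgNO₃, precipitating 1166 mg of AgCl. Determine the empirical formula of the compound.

mol C = 0.2168 g CO₂ ÷ 44.009 g/mol = 0.0049263 mol
mol H = 2 × 0.08876 g H₂O ÷ 18.015 g/mol = 0.0098540 mol
From the AgCl data: mol Cl per gram of compound = (1.166 ÷ 143.318) ÷ 0.5328 = 0.015270 mol/g, so in the 0.3226 g combustion sample mol Cl = 0.0049260 mol
mass O = 0.3226 − (0.059169 + 0.0099328 + 0.17463) = 0.078870 g → mol O = 0.078870 ÷ 15.999 = 0.0049297 mol
Divide by the smallest (0.0049260 mol): C 1.000, H 2.000, Cl 1.000, O 1.001

CH2ClO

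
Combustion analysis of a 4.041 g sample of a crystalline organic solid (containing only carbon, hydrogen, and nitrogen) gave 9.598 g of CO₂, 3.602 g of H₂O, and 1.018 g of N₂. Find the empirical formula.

C6H11N2

mol C = 9.598 g CO₂ ÷ 44.009 g/mol = 0.21809 mol
mol H = 2 × 3.602 g H₂O ÷ 18.015 g/mol = 0.39989 mol
mol N = 2 × 1.018 g N₂ ÷ 28.014 g/mol = 0.072678 mol
Divide by the smallest (0.072678 mol): C 3.001, H 5.502, N 1.000
Multiplying each by 2 gives whole numbers: C 6.00, H 11.00, N 2.00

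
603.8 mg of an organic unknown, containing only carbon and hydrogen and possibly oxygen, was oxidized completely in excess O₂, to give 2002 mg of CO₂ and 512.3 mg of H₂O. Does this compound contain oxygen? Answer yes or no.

no

mol C = 2.002 g CO₂ ÷ 44.009 g/mol = 0.045491 mol
mol H = 2 × 0.5123 g H₂O ÷ 18.015 g/mol = 0.056875 mol
C and H together account for 0.60372 g — essentially the entire 0.6038 g sample — so the compound contains no oxygen.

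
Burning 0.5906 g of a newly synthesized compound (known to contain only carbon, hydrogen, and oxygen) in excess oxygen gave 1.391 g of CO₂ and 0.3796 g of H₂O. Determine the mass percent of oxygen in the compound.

mol C = 1.391 g CO₂ ÷ 44.009 g/mol = 0.031607 mol
mol H = 2 × 0.3796 g H₂O ÷ 18.015 g/mol = 0.042143 mol
mass O = 0.5906 − (0.37963 + 0.042480) = 0.16849 g → mol O = 0.16849 ÷ 15.999 = 0.010531 mol
mass % O = 0.16849 g ÷ 0.5906 g × 100%

28.53%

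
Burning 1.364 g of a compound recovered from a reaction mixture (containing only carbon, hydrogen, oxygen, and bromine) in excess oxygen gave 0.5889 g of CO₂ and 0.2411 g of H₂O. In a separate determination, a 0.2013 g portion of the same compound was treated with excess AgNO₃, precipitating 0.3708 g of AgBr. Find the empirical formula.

mol C = 0.5889 g CO₂ ÷ 44.009 g/mol = 0.013381 mol
mol H = 2 × 0.2411 g H₂O ÷ 18.015 g/mol = 0.026767 mol
From the AgBr data: mol Br per gram of compound = (0.3708 ÷ 187.772) ÷ 0.2013 = 0.0098099 mol/g, so in the 1.364 g combustion sample mol Br = 0.013381 mol
mass O = 1.364 − (0.16072 + 0.026981 + 1.0692) = 0.10712 g → mol O = 0.10712 ÷ 15.999 = 0.0066956 mol
Divide by the smallest (0.0066956 mol): C 1.999, H 3.998, Br 1.998, O 1.000

C2H4Br2O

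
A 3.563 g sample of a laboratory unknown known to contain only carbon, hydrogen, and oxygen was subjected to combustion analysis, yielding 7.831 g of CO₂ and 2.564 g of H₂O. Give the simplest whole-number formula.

mol C = 7.831 g CO₂ ÷ 44.009 g/mol = 0.17794 mol
mol H = 2 × 2.564 g H₂O ÷ 18.015 g/mol = 0.28465 mol
mass O = 3.563 − (2.1372 + 0.28693) = 1.1388 g → mol O = 1.1388 ÷ 15.999 = 0.071181 mol
Divide by the smallest (0.071181 mol): C 2.500, H 3.999, O 1.000
Multiplying each by 2 gives whole numbers: C 5.00, H 8.00, O 2.00

C5H8O2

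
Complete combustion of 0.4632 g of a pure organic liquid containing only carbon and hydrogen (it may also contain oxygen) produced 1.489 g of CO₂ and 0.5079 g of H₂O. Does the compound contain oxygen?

mol C = 1.489 g CO₂ ÷ 44.009 g/mol = 0.033834 mol
mol H = 2 × 0.5079 g H₂O ÷ 18.015 g/mol = 0.056386 mol
C and H together account for 0.46322 g — essentially the entire 0.4632 g sample — so the compound contains no oxygen.

no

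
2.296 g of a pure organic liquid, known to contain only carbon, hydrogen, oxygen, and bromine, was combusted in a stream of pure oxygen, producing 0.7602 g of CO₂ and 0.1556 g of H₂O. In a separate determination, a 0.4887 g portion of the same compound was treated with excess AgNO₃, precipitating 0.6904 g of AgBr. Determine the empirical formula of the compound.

C2H2Br2O5

mol C = 0.7602 g CO₂ ÷ 44.009 g/mol = 0.017274 mol
mol H = 2 × 0.1556 g H₂O ÷ 18.015 g/mol = 0.017274 mol
From the AgBr data: mol Br per gram of compound = (0.6904 ÷ 187.772) ÷ 0.4887 = 0.0075236 mol/g, so in the 2.296 g combustion sample mol Br = 0.017274 mol
mass O = 2.296 − (0.20747 + 0.017413 + 1.3803) = 0.69083 g → mol O = 0.69083 ÷ 15.999 = 0.043180 mol
Divide by the smallest (0.017274 mol): C 1.000, H 1.000, Br 1.000, O 2.500
Multiplying each by 2 gives whole numbers: C 2.00, H 2.00, Br 2.00, O 5.00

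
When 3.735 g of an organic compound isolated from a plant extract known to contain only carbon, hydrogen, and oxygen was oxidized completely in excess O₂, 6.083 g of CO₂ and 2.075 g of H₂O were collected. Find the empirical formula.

C6H10O5

mol C = 6.083 g CO₂ ÷ 44.009 g/mol = 0.13822 mol
mol H = 2 × 2.075 g H₂O ÷ 18.015 g/mol = 0.23036 mol
mass O = 3.735 − (1.6602 + 0.23221) = 1.8426 g → mol O = 1.8426 ÷ 15.999 = 0.11517 mol
Divide by the smallest (0.11517 mol): C 1.200, H 2.000, O 1.000
Multiplying each by 5 gives whole numbers: C 6.00, H 10.00, O 5.00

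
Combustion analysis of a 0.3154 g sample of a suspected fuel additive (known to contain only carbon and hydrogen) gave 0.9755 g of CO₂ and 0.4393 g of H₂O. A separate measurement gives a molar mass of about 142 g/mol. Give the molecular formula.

C10H22

mol C = 0.9755 g CO₂ ÷ 44.009 g/mol = 0.022166 mol
mol H = 2 × 0.4393 g H₂O ÷ 18.015 g/mol = 0.048770 mol
Divide by the smallest (0.022166 mol): C 1.000, H 2.200
Multiplying each by 5 gives whole numbers: C 5.00, H 11.00
Empirical formula: C5H11
Empirical-formula mass = 71.14 g/mol; 142 ÷ 71.14 ≈ 2, so the molecular formula is C10H22.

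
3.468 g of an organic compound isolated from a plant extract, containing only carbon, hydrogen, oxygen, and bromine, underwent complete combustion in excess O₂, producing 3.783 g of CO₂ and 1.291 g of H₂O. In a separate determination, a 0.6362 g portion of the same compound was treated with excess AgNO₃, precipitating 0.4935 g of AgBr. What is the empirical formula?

C6H10BrO5

mol C = 3.783 g CO₂ ÷ 44.009 g/mol = 0.085960 mol
mol H = 2 × 1.291 g H₂O ÷ 18.015 g/mol = 0.14333 mol
From the AgBr data: mol Br per gram of compound = (0.4935 ÷ 187.772) ÷ 0.6362 = 0.0041311 mol/g, so in the 3.468 g combustion sample mol Br = 0.014327 mol
mass O = 3.468 − (1.0325 + 0.14447 + 1.1447) = 1.1463 g → mol O = 1.1463 ÷ 15.999 = 0.071649 mol
Divide by the smallest (0.014327 mol): C 6.000, H 10.004, Br 1.000, O 5.001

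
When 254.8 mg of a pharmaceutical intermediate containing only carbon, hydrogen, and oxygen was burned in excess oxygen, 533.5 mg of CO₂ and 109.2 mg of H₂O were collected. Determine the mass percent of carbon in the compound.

57.14%

mol C = 0.5335 g CO₂ ÷ 44.009 g/mol = 0.012123 mol
mol H = 2 × 0.1092 g H₂O ÷ 18.015 g/mol = 0.012123 mol
mass O = 0.2548 − (0.14560 + 0.012220) = 0.096976 g → mol O = 0.096976 ÷ 15.999 = 0.0060614 mol
mass % C = 0.14560 g ÷ 0.2548 g × 100%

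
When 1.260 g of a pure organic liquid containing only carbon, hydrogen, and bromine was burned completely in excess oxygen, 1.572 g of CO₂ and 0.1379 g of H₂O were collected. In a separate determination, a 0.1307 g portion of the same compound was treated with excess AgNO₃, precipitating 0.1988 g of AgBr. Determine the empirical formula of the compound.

mol C = 1.572 g CO₂ ÷ 44.009 g/mol = 0.035720 mol
mol H = 2 × 0.1379 g H₂O ÷ 18.015 g/mol = 0.015309 mol
From the AgBr data: mol Br per gram of compound = (0.1988 ÷ 187.772) ÷ 0.1307 = 0.0081005 mol/g, so in the 1.260 g combustion sample mol Br = 0.010207 mol
Divide by the smallest (0.010207 mol): C 3.500, H 1.500, Br 1.000
Multiplying each by 2 gives whole numbers: C 7.00, H 3.00, Br 2.00

C7H3Br2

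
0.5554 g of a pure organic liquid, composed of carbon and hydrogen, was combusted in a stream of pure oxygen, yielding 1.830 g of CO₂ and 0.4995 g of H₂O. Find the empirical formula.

mol C = 1.830 g CO₂ ÷ 44.009 g/mol = 0.041582 mol
mol H = 2 × 0.4995 g H₂O ÷ 18.015 g/mol = 0.055454 mol
Divide by the smallest (0.041582 mol): C 1.000, H 1.334
Multiplying each by 3 gives whole numbers: C 3.00, H 4.00

C3H4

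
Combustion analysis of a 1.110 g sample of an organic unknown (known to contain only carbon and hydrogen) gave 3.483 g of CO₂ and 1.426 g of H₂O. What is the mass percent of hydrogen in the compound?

mol C = 3.483 g CO₂ ÷ 44.009 g/mol = 0.079143 mol
mol H = 2 × 1.426 g H₂O ÷ 18.015 g/mol = 0.15831 mol
mass % H = 0.15958 g ÷ 1.110 g × 100%

14.38%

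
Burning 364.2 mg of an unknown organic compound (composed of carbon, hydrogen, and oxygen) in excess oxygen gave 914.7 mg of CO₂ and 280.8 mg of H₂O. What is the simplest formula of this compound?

mol C = 0.9147 g CO₂ ÷ 44.009 g/mol = 0.020784 mol
mol H = 2 × 0.2808 g H₂O ÷ 18.015 g/mol = 0.031174 mol
mass O = 0.3642 − (0.24964 + 0.031423) = 0.083135 g → mol O = 0.083135 ÷ 15.999 = 0.0051963 mol
Divide by the smallest (0.0051963 mol): C 4.000, H 5.999, O 1.000

C4H6O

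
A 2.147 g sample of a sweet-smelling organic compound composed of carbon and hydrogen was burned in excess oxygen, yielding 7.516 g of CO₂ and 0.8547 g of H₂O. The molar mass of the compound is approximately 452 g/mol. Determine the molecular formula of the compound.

C36H20

mol C = 7.516 g CO₂ ÷ 44.009 g/mol = 0.17078 mol
mol H = 2 × 0.8547 g H₂O ÷ 18.015 g/mol = 0.094888 mol
Divide by the smallest (0.094888 mol): C 1.800, H 1.000
Multiplying each by 5 gives whole numbers: C 9.00, H 5.00
Empirical formula: C9H5
Empirical-formula mass = 113.14 g/mol; 452 ÷ 113.14 ≈ 4, so the molecular formula is C36H20.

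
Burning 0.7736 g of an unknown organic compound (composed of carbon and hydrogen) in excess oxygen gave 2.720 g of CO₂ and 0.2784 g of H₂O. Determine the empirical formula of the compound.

C2H

mol C = 2.720 g CO₂ ÷ 44.009 g/mol = 0.061806 mol
mol H = 2 × 0.2784 g H₂O ÷ 18.015 g/mol = 0.030908 mol
Divide by the smallest (0.030908 mol): C 2.000, H 1.000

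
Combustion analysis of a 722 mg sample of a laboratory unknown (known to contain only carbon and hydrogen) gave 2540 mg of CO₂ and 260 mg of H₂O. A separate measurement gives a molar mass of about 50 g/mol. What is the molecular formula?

C4H2

mol C = 2.54 g CO₂ ÷ 44.009 g/mol = 0.05772 mol
mol H = 2 × 0.260 g H₂O ÷ 18.015 g/mol = 0.02886 mol
Divide by the smallest (0.02886 mol): C 2.000, H 1.000
Empirical formula: C2H
Empirical-formula mass = 25.03 g/mol; 50 ÷ 25.03 ≈ 2, so the molecular formula is C4H2.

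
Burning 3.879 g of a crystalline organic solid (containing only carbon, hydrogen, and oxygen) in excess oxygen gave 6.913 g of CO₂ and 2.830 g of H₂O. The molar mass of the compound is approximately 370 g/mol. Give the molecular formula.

C15H30O10

mol C = 6.913 g CO₂ ÷ 44.009 g/mol = 0.15708 mol
mol H = 2 × 2.830 g H₂O ÷ 18.015 g/mol = 0.31418 mol
mass O = 3.879 − (1.8867 + 0.31670) = 1.6756 g → mol O = 1.6756 ÷ 15.999 = 0.10473 mol
Divide by the smallest (0.10473 mol): C 1.500, H 3.000, O 1.000
Multiplying each by 2 gives whole numbers: C 3.00, H 6.00, O 2.00
Empirical formula: C3H6O2
Empirical-formula mass = 74.08 g/mol; 370 ÷ 74.08 ≈ 5, so the molecular formula is C15H30O10.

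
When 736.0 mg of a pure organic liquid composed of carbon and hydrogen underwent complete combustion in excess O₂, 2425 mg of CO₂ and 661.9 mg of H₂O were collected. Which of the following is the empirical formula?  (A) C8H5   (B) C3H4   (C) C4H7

mol C = 2.425 g CO₂ ÷ 44.009 g/mol = 0.055102 mol
mol H = 2 × 0.6619 g H₂O ÷ 18.015 g/mol = 0.073483 mol
Divide by the smallest (0.055102 mol): C 1.000, H 1.334
Multiplying each by 3 gives whole numbers: C 3.00, H 4.00

(B) C3H4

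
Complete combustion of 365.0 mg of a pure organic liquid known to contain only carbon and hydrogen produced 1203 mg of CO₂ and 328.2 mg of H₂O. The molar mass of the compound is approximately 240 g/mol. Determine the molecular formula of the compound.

mol C = 1.203 g CO₂ ÷ 44.009 g/mol = 0.027335 mol
mol H = 2 × 0.3282 g H₂O ÷ 18.015 g/mol = 0.036436 mol
Divide by the smallest (0.027335 mol): C 1.000, H 1.333
Multiplying each by 3 gives whole numbers: C 3.00, H 4.00
Empirical formula: C3H4
Empirical-formula mass = 40.06 g/mol; 240 ÷ 40.06 ≈ 6, so the molecular formula is C18H24.

C18H24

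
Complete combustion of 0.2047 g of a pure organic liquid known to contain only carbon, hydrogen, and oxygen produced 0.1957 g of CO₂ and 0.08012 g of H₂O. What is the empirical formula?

mol C = 0.1957 g CO₂ ÷ 44.009 g/mol = 0.0044468 mol
mol H = 2 × 0.08012 g H₂O ÷ 18.015 g/mol = 0.0088948 mol
mass O = 0.2047 − (0.053411 + 0.0089660) = 0.14232 g → mol O = 0.14232 ÷ 15.999 = 0.0088958 mol
Divide by the smallest (0.0044468 mol): C 1.000, H 2.000, O 2.000

CH2O2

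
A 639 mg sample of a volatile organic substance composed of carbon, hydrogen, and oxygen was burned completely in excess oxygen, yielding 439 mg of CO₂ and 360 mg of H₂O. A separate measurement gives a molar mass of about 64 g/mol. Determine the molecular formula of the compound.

mol C = 0.439 g CO₂ ÷ 44.009 g/mol = 0.009975 mol
mol H = 2 × 0.360 g H₂O ÷ 18.015 g/mol = 0.03997 mol
mass O = 0.639 − (0.1198 + 0.04029) = 0.4789 g → mol O = 0.4789 ÷ 15.999 = 0.02993 mol
Divide by the smallest (0.009975 mol): C 1.000, H 4.007, O 3.001
Empirical formula: CH4O3
Empirical-formula mass = 64.04 g/mol; 64 ÷ 64.04 ≈ 1, so the molecular formula is CH4O3.

CH4O3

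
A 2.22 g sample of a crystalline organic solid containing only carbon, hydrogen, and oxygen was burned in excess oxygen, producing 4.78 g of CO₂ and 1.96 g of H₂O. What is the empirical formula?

C5H10O2

mol C = 4.78 g CO₂ ÷ 44.009 g/mol = 0.1086 mol
mol H = 2 × 1.96 g H₂O ÷ 18.015 g/mol = 0.2176 mol
mass O = 2.22 − (1.305 + 0.2193) = 0.6961 g → mol O = 0.6961 ÷ 15.999 = 0.04351 mol
Divide by the smallest (0.04351 mol): C 2.496, H 5.001, O 1.000
Multiplying each by 2 gives whole numbers: C 4.99, H 10.00, O 2.00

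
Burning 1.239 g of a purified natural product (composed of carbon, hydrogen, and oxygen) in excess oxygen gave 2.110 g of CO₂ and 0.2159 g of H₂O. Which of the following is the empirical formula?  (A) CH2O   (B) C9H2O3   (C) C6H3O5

mol C = 2.110 g CO₂ ÷ 44.009 g/mol = 0.047945 mol
mol H = 2 × 0.2159 g H₂O ÷ 18.015 g/mol = 0.023969 mol
mass O = 1.239 − (0.57586 + 0.024161) = 0.63898 g → mol O = 0.63898 ÷ 15.999 = 0.039938 mol
Divide by the smallest (0.023969 mol): C 2.000, H 1.000, O 1.666
Multiplying each by 3 gives whole numbers: C 6.00, H 3.00, O 5.00

(C) C6H3O5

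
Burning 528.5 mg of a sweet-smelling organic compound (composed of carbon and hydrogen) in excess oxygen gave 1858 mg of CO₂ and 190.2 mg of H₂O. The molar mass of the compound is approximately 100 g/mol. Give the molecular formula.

C8H4

mol C = 1.858 g CO₂ ÷ 44.009 g/mol = 0.042219 mol
mol H = 2 × 0.1902 g H₂O ÷ 18.015 g/mol = 0.021116 mol
Divide by the smallest (0.021116 mol): C 1.999, H 1.000
Empirical formula: C2H
Empirical-formula mass = 25.03 g/mol; 100 ÷ 25.03 ≈ 4, so the molecular formula is C8H4.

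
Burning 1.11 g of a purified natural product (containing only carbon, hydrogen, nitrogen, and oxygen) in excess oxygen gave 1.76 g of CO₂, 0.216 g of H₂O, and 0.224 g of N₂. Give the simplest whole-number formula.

C5H3N2O3

mol C = 1.76 g CO₂ ÷ 44.009 g/mol = 0.03999 mol
mol H = 2 × 0.216 g H₂O ÷ 18.015 g/mol = 0.02398 mol
mol N = 2 × 0.224 g N₂ ÷ 28.014 g/mol = 0.01599 mol
mass O = 1.11 − (0.4803 + 0.02417 + 0.2240) = 0.3815 g → mol O = 0.3815 ÷ 15.999 = 0.02384 mol
Divide by the smallest (0.01599 mol): C 2.501, H 1.500, N 1.000, O 1.491
Multiplying each by 2 gives whole numbers: C 5.00, H 3.00, N 2.00, O 2.98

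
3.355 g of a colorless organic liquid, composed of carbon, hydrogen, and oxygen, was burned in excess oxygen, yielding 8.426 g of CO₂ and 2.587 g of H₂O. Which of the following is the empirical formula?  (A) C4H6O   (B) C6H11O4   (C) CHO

(A) C4H6O

mol C = 8.426 g CO₂ ÷ 44.009 g/mol = 0.19146 mol
mol H = 2 × 2.587 g H₂O ÷ 18.015 g/mol = 0.28721 mol
mass O = 3.355 − (2.2996 + 0.28950) = 0.76586 g → mol O = 0.76586 ÷ 15.999 = 0.047869 mol
Divide by the smallest (0.047869 mol): C 4.000, H 6.000, O 1.000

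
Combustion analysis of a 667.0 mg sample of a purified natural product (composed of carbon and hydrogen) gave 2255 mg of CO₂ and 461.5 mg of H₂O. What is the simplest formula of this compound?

mol C = 2.255 g CO₂ ÷ 44.009 g/mol = 0.051240 mol
mol H = 2 × 0.4615 g H₂O ÷ 18.015 g/mol = 0.051235 mol
Divide by the smallest (0.051235 mol): C 1.000, H 1.000

CH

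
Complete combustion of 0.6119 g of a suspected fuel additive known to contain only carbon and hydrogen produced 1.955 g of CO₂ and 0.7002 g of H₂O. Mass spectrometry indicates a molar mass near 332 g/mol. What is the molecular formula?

C24H42

mol C = 1.955 g CO₂ ÷ 44.009 g/mol = 0.044423 mol
mol H = 2 × 0.7002 g H₂O ÷ 18.015 g/mol = 0.077735 mol
Divide by the smallest (0.044423 mol): C 1.000, H 1.750
Multiplying each by 4 gives whole numbers: C 4.00, H 7.00
Empirical formula: C4H7
Empirical-formula mass = 55.10 g/mol; 332 ÷ 55.10 ≈ 6, so the molecular formula is C24H42.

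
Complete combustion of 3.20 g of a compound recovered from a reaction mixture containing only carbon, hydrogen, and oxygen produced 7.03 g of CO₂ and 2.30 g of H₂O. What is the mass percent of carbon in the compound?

mol C = 7.03 g CO₂ ÷ 44.009 g/mol = 0.1597 mol
mol H = 2 × 2.30 g H₂O ÷ 18.015 g/mol = 0.2553 mol
mass O = 3.20 − (1.919 + 0.2574) = 1.024 g → mol O = 1.024 ÷ 15.999 = 0.06400 mol
mass % C = 1.919 g ÷ 3.20 g × 100%

60.0%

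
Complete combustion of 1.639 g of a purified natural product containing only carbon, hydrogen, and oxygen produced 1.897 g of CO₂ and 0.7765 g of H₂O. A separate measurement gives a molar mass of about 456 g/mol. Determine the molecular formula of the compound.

C12H24O18

mol C = 1.897 g CO₂ ÷ 44.009 g/mol = 0.043105 mol
mol H = 2 × 0.7765 g H₂O ÷ 18.015 g/mol = 0.086206 mol
mass O = 1.639 − (0.51773 + 0.086896) = 1.0344 g → mol O = 1.0344 ÷ 15.999 = 0.064652 mol
Divide by the smallest (0.043105 mol): C 1.000, H 2.000, O 1.500
Multiplying each by 2 gives whole numbers: C 2.00, H 4.00, O 3.00
Empirical formula: C2H4O3
Empirical-formula mass = 76.05 g/mol; 456 ÷ 76.05 ≈ 6, so the molecular formula is C12H24O18.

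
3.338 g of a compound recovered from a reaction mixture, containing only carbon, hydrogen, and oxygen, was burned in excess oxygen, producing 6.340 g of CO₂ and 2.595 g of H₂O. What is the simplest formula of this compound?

C7H14O4

mol C = 6.340 g CO₂ ÷ 44.009 g/mol = 0.14406 mol
mol H = 2 × 2.595 g H₂O ÷ 18.015 g/mol = 0.28809 mol
mass O = 3.338 − (1.7303 + 0.29040) = 1.3173 g → mol O = 1.3173 ÷ 15.999 = 0.082335 mol
Divide by the smallest (0.082335 mol): C 1.750, H 3.499, O 1.000
Multiplying each by 4 gives whole numbers: C 7.00, H 14.00, O 4.00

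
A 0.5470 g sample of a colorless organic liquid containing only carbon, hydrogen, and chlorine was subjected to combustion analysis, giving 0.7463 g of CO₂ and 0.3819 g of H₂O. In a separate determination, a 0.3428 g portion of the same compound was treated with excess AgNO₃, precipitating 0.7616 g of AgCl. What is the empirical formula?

C2H5Cl

mol C = 0.7463 g CO₂ ÷ 44.009 g/mol = 0.016958 mol
mol H = 2 × 0.3819 g H₂O ÷ 18.015 g/mol = 0.042398 mol
From the AgCl data: mol Cl per gram of compound = (0.7616 ÷ 143.318) ÷ 0.3428 = 0.015502 mol/g, so in the 0.5470 g combustion sample mol Cl = 0.0084795 mol
Divide by the smallest (0.0084795 mol): C 2.000, H 5.000, Cl 1.000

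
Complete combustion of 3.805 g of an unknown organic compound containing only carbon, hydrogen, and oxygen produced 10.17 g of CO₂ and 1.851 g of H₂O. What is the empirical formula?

C9H8O2

mol C = 10.17 g CO₂ ÷ 44.009 g/mol = 0.23109 mol
mol H = 2 × 1.851 g H₂O ÷ 18.015 g/mol = 0.20550 mol
mass O = 3.805 − (2.7756 + 0.20714) = 0.82225 g → mol O = 0.82225 ÷ 15.999 = 0.051394 mol
Divide by the smallest (0.051394 mol): C 4.496, H 3.998, O 1.000
Multiplying each by 2 gives whole numbers: C 8.99, H 8.00, O 2.00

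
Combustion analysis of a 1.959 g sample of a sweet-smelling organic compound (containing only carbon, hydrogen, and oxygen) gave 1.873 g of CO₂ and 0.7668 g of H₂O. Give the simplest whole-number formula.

CH2O2

mol C = 1.873 g CO₂ ÷ 44.009 g/mol = 0.042559 mol
mol H = 2 × 0.7668 g H₂O ÷ 18.015 g/mol = 0.085129 mol
mass O = 1.959 − (0.51118 + 0.085810) = 1.3620 g → mol O = 1.3620 ÷ 15.999 = 0.085131 mol
Divide by the smallest (0.042559 mol): C 1.000, H 2.000, O 2.000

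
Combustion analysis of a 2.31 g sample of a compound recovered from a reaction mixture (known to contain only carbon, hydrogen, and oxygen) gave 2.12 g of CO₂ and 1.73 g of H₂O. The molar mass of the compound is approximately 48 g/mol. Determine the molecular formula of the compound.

mol C = 2.12 g CO₂ ÷ 44.009 g/mol = 0.04817 mol
mol H = 2 × 1.73 g H₂O ÷ 18.015 g/mol = 0.1921 mol
mass O = 2.31 − (0.5786 + 0.1936) = 1.538 g → mol O = 1.538 ÷ 15.999 = 0.09612 mol
Divide by the smallest (0.04817 mol): C 1.000, H 3.987, O 1.995
Empirical formula: CH4O2
Empirical-formula mass = 48.04 g/mol; 48 ÷ 48.04 ≈ 1, so the molecular formula is CH4O2.

CH4O2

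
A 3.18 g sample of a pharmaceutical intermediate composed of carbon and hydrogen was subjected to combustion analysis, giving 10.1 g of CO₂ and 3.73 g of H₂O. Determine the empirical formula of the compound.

mol C = 10.1 g CO₂ ÷ 44.009 g/mol = 0.2295 mol
mol H = 2 × 3.73 g H₂O ÷ 18.015 g/mol = 0.4141 mol
Divide by the smallest (0.2295 mol): C 1.000, H 1.804
Multiplying each by 5 gives whole numbers: C 5.00, H 9.02

C5H9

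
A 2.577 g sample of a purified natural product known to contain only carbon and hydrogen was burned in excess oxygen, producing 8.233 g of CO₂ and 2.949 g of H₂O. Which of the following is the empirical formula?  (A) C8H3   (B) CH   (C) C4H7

mol C = 8.233 g CO₂ ÷ 44.009 g/mol = 0.18708 mol
mol H = 2 × 2.949 g H₂O ÷ 18.015 g/mol = 0.32739 mol
Divide by the smallest (0.18708 mol): C 1.000, H 1.750
Multiplying each by 4 gives whole numbers: C 4.00, H 7.00

(C) C4H7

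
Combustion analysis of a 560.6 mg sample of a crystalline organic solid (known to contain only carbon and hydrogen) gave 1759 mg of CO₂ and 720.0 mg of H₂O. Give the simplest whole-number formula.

CH2

mol C = 1.759 g CO₂ ÷ 44.009 g/mol = 0.039969 mol
mol H = 2 × 0.7200 g H₂O ÷ 18.015 g/mol = 0.079933 mol
Divide by the smallest (0.039969 mol): C 1.000, H 2.000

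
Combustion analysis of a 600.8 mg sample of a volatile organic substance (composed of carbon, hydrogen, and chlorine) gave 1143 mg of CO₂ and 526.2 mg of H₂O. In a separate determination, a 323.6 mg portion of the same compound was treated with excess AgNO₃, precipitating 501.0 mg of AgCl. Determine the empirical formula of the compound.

C4H9Cl

mol C = 1.143 g CO₂ ÷ 44.009 g/mol = 0.025972 mol
mol H = 2 × 0.5262 g H₂O ÷ 18.015 g/mol = 0.058418 mol
From the AgCl data: mol Cl per gram of compound = (0.5010 ÷ 143.318) ÷ 0.3236 = 0.010803 mol/g, so in the 0.6008 g combustion sample mol Cl = 0.0064902 mol
Divide by the smallest (0.0064902 mol): C 4.002, H 9.001, Cl 1.000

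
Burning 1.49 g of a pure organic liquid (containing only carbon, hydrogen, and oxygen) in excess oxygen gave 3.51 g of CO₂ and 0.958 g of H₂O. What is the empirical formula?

mol C = 3.51 g CO₂ ÷ 44.009 g/mol = 0.07976 mol
mol H = 2 × 0.958 g H₂O ÷ 18.015 g/mol = 0.1064 mol
mass O = 1.49 − (0.9580 + 0.1072) = 0.4248 g → mol O = 0.4248 ÷ 15.999 = 0.02655 mol
Divide by the smallest (0.02655 mol): C 3.004, H 4.005, O 1.000

C3H4O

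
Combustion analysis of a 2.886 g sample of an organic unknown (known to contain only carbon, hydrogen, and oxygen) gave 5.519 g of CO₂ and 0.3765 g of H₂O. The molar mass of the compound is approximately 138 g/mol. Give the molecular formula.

mol C = 5.519 g CO₂ ÷ 44.009 g/mol = 0.12541 mol
mol H = 2 × 0.3765 g H₂O ÷ 18.015 g/mol = 0.041799 mol
mass O = 2.886 − (1.5063 + 0.042133) = 1.3376 g → mol O = 1.3376 ÷ 15.999 = 0.083606 mol
Divide by the smallest (0.041799 mol): C 3.000, H 1.000, O 2.000
Empirical formula: C3HO2
Empirical-formula mass = 69.04 g/mol; 138 ÷ 69.04 ≈ 2, so the molecular formula is C6H2O4.

C6H2O4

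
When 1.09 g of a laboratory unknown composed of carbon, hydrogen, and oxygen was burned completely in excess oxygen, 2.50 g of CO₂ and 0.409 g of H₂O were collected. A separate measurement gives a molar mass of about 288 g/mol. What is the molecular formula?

mol C = 2.50 g CO₂ ÷ 44.009 g/mol = 0.05681 mol
mol H = 2 × 0.409 g H₂O ÷ 18.015 g/mol = 0.04541 mol
mass O = 1.09 − (0.6823 + 0.04577) = 0.3619 g → mol O = 0.3619 ÷ 15.999 = 0.02262 mol
Divide by the smallest (0.02262 mol): C 2.511, H 2.007, O 1.000
Multiplying each by 2 gives whole numbers: C 5.02, H 4.01, O 2.00
Empirical formula: C5H4O2
Empirical-formula mass = 96.08 g/mol; 288 ÷ 96.08 ≈ 3, so the molecular formula is C15H12O6.

C15H12O6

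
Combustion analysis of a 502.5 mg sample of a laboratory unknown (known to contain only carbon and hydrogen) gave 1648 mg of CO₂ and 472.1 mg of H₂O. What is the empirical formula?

C5H7

mol C = 1.648 g CO₂ ÷ 44.009 g/mol = 0.037447 mol
mol H = 2 × 0.4721 g H₂O ÷ 18.015 g/mol = 0.052412 mol
Divide by the smallest (0.037447 mol): C 1.000, H 1.400
Multiplying each by 5 gives whole numbers: C 5.00, H 7.00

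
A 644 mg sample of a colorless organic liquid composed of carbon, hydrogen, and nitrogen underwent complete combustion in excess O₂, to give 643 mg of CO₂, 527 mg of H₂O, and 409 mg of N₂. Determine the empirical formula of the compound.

CH4N2

mol C = 0.643 g CO₂ ÷ 44.009 g/mol = 0.01461 mol
mol H = 2 × 0.527 g H₂O ÷ 18.015 g/mol = 0.05851 mol
mol N = 2 × 0.409 g N₂ ÷ 28.014 g/mol = 0.02920 mol
Divide by the smallest (0.01461 mol): C 1.000, H 4.004, N 1.999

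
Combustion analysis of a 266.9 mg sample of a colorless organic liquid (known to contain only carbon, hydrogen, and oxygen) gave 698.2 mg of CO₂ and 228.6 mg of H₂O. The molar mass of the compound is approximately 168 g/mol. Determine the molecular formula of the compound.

C10H16O2

mol C = 0.6982 g CO₂ ÷ 44.009 g/mol = 0.015865 mol
mol H = 2 × 0.2286 g H₂O ÷ 18.015 g/mol = 0.025379 mol
mass O = 0.2669 − (0.19055 + 0.025582) = 0.050764 g → mol O = 0.050764 ÷ 15.999 = 0.0031730 mol
Divide by the smallest (0.0031730 mol): C 5.000, H 7.998, O 1.000
Empirical formula: C5H8O
Empirical-formula mass = 84.12 g/mol; 168 ÷ 84.12 ≈ 2, so the molecular formula is C10H16O2.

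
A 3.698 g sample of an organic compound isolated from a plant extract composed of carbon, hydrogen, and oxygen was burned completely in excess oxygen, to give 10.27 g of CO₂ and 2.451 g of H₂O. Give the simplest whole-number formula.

C6H7O

mol C = 10.27 g CO₂ ÷ 44.009 g/mol = 0.23336 mol
mol H = 2 × 2.451 g H₂O ÷ 18.015 g/mol = 0.27211 mol
mass O = 3.698 − (2.8029 + 0.27428) = 0.62081 g → mol O = 0.62081 ÷ 15.999 = 0.038803 mol
Divide by the smallest (0.038803 mol): C 6.014, H 7.012, O 1.000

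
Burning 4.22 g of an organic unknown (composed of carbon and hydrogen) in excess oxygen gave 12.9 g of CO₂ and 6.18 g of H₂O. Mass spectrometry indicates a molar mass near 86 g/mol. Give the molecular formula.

C6H14

mol C = 12.9 g CO₂ ÷ 44.009 g/mol = 0.2931 mol
mol H = 2 × 6.18 g H₂O ÷ 18.015 g/mol = 0.6861 mol
Divide by the smallest (0.2931 mol): C 1.000, H 2.341
Multiplying each by 3 gives whole numbers: C 3.00, H 7.02
Empirical formula: C3H7
Empirical-formula mass = 43.09 g/mol; 86 ÷ 43.09 ≈ 2, so the molecular formula is C6H14.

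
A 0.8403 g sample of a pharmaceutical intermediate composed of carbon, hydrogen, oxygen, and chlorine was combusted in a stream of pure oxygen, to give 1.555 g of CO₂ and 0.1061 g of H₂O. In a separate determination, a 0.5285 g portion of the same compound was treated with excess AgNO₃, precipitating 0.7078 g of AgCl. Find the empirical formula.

mol C = 1.555 g CO₂ ÷ 44.009 g/mol = 0.035334 mol
mol H = 2 × 0.1061 g H₂O ÷ 18.015 g/mol = 0.011779 mol
From the AgCl data: mol Cl per gram of compound = (0.7078 ÷ 143.318) ÷ 0.5285 = 0.0093447 mol/g, so in the 0.8403 g combustion sample mol Cl = 0.0078523 mol
mass O = 0.8403 − (0.42439 + 0.011873 + 0.27837) = 0.12567 g → mol O = 0.12567 ÷ 15.999 = 0.0078548 mol
Divide by the smallest (0.0078523 mol): C 4.500, H 1.500, Cl 1.000, O 1.000
Multiplying each by 2 gives whole numbers: C 9.00, H 3.00, Cl 2.00, O 2.00

C9H3Cl2O2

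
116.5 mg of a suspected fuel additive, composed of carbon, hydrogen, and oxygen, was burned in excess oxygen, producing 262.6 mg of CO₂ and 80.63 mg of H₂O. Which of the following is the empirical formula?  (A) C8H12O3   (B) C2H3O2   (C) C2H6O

mol C = 0.2626 g CO₂ ÷ 44.009 g/mol = 0.0059670 mol
mol H = 2 × 0.08063 g H₂O ÷ 18.015 g/mol = 0.0089514 mol
mass O = 0.1165 − (0.071669 + 0.0090230) = 0.035808 g → mol O = 0.035808 ÷ 15.999 = 0.0022381 mol
Divide by the smallest (0.0022381 mol): C 2.666, H 4.000, O 1.000
Multiplying each by 3 gives whole numbers: C 8.00, H 12.00, O 3.00

(A) C8H12O3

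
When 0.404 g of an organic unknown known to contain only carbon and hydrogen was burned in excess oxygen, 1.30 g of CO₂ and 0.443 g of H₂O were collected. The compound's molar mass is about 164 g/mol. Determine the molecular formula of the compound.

C12H20

mol C = 1.30 g CO₂ ÷ 44.009 g/mol = 0.02954 mol
mol H = 2 × 0.443 g H₂O ÷ 18.015 g/mol = 0.04918 mol
Divide by the smallest (0.02954 mol): C 1.000, H 1.665
Multiplying each by 3 gives whole numbers: C 3.00, H 4.99
Empirical formula: C3H5
Empirical-formula mass = 41.07 g/mol; 164 ÷ 41.07 ≈ 4, so the molecular formula is C12H20.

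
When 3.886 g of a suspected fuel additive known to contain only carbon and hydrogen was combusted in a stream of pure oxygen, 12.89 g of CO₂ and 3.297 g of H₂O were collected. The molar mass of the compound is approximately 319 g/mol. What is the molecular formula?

C24H30

mol C = 12.89 g CO₂ ÷ 44.009 g/mol = 0.29289 mol
mol H = 2 × 3.297 g H₂O ÷ 18.015 g/mol = 0.36603 mol
Divide by the smallest (0.29289 mol): C 1.000, H 1.250
Multiplying each by 4 gives whole numbers: C 4.00, H 5.00
Empirical formula: C4H5
Empirical-formula mass = 53.08 g/mol; 319 ÷ 53.08 ≈ 6, so the molecular formula is C24H30.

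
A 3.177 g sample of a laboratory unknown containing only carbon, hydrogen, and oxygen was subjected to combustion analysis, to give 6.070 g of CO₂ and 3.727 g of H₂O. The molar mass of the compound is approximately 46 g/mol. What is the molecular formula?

C2H6O

mol C = 6.070 g CO₂ ÷ 44.009 g/mol = 0.13793 mol
mol H = 2 × 3.727 g H₂O ÷ 18.015 g/mol = 0.41377 mol
mass O = 3.177 − (1.6566 + 0.41708) = 1.1033 g → mol O = 1.1033 ÷ 15.999 = 0.068960 mol
Divide by the smallest (0.068960 mol): C 2.000, H 6.000, O 1.000
Empirical formula: C2H6O
Empirical-formula mass = 46.07 g/mol; 46 ÷ 46.07 ≈ 1, so the molecular formula is C2H6O.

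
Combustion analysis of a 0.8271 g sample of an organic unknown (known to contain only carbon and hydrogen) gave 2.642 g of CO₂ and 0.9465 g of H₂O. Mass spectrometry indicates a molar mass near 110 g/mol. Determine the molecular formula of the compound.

mol C = 2.642 g CO₂ ÷ 44.009 g/mol = 0.060033 mol
mol H = 2 × 0.9465 g H₂O ÷ 18.015 g/mol = 0.10508 mol
Divide by the smallest (0.060033 mol): C 1.000, H 1.750
Multiplying each by 4 gives whole numbers: C 4.00, H 7.00
Empirical formula: C4H7
Empirical-formula mass = 55.10 g/mol; 110 ÷ 55.10 ≈ 2, so the molecular formula is C8H14.

C8H14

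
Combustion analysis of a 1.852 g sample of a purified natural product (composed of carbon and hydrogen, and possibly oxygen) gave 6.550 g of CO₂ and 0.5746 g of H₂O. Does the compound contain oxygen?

mol C = 6.550 g CO₂ ÷ 44.009 g/mol = 0.14883 mol
mol H = 2 × 0.5746 g H₂O ÷ 18.015 g/mol = 0.063791 mol
C and H together account for 1.8519 g — essentially the entire 1.852 g sample — so the compound contains no oxygen.

no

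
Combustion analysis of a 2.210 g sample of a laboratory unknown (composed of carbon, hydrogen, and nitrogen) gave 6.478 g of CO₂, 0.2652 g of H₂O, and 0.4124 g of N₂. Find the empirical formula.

C5HN

mol C = 6.478 g CO₂ ÷ 44.009 g/mol = 0.14720 mol
mol H = 2 × 0.2652 g H₂O ÷ 18.015 g/mol = 0.029442 mol
mol N = 2 × 0.4124 g N₂ ÷ 28.014 g/mol = 0.029442 mol
Divide by the smallest (0.029442 mol): C 5.000, H 1.000, N 1.000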